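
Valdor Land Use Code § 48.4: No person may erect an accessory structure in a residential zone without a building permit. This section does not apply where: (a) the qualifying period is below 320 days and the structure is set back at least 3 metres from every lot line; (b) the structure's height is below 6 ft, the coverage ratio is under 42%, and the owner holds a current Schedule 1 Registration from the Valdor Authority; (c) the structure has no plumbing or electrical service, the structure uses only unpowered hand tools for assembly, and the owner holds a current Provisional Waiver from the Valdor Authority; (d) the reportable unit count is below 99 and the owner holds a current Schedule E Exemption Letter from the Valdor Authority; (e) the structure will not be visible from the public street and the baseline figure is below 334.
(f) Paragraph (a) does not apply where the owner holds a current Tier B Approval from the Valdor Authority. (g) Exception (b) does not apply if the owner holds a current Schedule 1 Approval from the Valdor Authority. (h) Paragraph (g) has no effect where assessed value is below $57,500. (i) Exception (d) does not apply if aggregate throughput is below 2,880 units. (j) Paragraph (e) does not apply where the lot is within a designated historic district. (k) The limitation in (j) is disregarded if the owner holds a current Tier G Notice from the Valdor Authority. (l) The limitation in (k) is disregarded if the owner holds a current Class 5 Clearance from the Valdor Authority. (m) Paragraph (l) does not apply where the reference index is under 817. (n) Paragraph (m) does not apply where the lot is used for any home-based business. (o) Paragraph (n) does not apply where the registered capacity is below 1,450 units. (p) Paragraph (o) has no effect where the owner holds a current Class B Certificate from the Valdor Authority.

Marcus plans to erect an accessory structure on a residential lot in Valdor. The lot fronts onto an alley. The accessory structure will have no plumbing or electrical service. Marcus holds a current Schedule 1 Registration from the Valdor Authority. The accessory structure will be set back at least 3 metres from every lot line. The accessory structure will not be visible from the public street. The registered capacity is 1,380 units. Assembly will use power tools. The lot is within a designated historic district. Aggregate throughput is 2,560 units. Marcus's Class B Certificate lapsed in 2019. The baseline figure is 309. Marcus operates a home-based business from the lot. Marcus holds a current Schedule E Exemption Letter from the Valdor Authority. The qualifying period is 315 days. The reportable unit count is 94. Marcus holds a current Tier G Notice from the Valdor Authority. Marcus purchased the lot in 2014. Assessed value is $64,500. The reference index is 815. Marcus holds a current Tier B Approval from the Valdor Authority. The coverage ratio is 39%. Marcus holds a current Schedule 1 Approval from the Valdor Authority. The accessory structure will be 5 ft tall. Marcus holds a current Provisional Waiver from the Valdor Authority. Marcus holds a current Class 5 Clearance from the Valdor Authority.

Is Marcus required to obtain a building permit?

All of (a)'s requirements are met (the qualifying period is 315 days, below the 320 days limit; the setback is at least 3 m on every side). Turning to paragraph (f): (f) applies — a current Tier B Approval is held. So (a) is unavailable.
Exception (b): the structure's height is 5 ft, below the 6 ft limit; the coverage ratio is 39%, under the 42% limit; a current Schedule 1 Registration is held — every condition holds. But: (g) operates against (b): a current Schedule 1 Approval is held. (h), which would lift (g), does not operate here — assessed value is $64,500, not below $57,500. So (b) is unavailable.
Exception (c) requires that the structure uses only unpowered hand tools for assembly; but assembly uses power tools, so (c) is unavailable.
All of (d)'s requirements are met (the reportable unit count is 94, below the 99 limit; a current Schedule E Exemption Letter is held). But: (i) operates against (d): aggregate throughput is 2,560 units, below the 2,880 units limit. (d) is therefore removed.
All of (e)'s requirements are met (the structure will not be visible from the street; the baseline figure is 309, below the 334 limit). Applying paragraphs (j)–(p): (j) operates (the lot is in a historic district), but is set aside by (k): (k) operates against (j): a current Tier G Notice is held. (l) would limit (k) — a current Class 5 Clearance is held — but (m) sets (l) aside: (m) is engaged — the reference index is 815, under the 817 limit. (n) is triggered (a home-based business operates on the lot), but yields to (o): (o) operates against (n): the registered capacity is 1,380 units, below the 1,450 units limit. (p) does not operate here (there is no Class B Certificate in force), so (o) stands. So (e) applies.

No — exception (e) applies; Marcus does not need a building permit.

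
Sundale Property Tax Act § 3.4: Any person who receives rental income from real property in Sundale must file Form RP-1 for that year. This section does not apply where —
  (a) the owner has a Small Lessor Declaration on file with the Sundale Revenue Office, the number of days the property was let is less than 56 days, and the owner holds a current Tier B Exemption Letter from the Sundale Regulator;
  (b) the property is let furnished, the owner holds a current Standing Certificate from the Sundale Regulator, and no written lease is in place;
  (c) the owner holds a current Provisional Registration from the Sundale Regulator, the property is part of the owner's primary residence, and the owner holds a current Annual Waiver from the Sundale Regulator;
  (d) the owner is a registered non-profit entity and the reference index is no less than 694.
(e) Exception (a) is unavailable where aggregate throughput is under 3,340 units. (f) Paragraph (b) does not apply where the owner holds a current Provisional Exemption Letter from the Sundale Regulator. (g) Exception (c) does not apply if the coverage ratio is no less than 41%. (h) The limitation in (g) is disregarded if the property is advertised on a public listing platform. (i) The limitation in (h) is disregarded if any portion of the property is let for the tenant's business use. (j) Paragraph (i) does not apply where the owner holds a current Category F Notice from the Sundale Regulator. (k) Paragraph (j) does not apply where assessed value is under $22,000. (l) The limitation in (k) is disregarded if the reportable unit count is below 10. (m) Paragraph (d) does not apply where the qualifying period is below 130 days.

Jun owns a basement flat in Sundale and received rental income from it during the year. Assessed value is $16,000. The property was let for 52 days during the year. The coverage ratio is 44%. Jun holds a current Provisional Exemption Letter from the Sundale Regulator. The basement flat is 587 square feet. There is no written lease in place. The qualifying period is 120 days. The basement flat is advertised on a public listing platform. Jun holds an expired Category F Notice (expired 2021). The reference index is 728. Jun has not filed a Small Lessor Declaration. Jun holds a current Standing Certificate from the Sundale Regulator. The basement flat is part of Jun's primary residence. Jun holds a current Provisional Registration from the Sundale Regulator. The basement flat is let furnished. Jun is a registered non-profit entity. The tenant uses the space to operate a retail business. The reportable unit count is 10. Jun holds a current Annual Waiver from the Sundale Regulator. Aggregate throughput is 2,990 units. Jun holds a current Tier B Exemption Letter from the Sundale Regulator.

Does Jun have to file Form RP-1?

Exception (a) does not apply: no Small Lessor Declaration is on file.
All of (b)'s requirements are met (the property is let furnished; a current Standing Certificate is held; there is no written lease). But applying paragraph (f): (f) applies — a current Provisional Exemption Letter is held. Exception (b) does not apply.
Exception (c)'s conditions are all satisfied: a current Provisional Registration is held; the basement flat is part of the primary residence; a current Annual Waiver is held. But applying paragraphs (g)–(l): (g) applies — the coverage ratio is 44%, meeting the 41% threshold. (h) would limit (g) — the property is publicly advertised — but (i) sets (h) aside: (i) operates against (h): the space is let for business use. (j) is not engaged (the Category F Notice is not current), so (i) stands. Exception (c) does not apply.
Exception (d): Jun is a registered non-profit; the reference index is 728, meeting the 694 threshold — every condition holds. Turning to paragraph (m): (m) is triggered — the qualifying period is 120 days, below the 130 days limit. Exception (d) does not apply.
No exception is made out. Jun falls within the general rule.

Yes — Jun must file Form RP-1.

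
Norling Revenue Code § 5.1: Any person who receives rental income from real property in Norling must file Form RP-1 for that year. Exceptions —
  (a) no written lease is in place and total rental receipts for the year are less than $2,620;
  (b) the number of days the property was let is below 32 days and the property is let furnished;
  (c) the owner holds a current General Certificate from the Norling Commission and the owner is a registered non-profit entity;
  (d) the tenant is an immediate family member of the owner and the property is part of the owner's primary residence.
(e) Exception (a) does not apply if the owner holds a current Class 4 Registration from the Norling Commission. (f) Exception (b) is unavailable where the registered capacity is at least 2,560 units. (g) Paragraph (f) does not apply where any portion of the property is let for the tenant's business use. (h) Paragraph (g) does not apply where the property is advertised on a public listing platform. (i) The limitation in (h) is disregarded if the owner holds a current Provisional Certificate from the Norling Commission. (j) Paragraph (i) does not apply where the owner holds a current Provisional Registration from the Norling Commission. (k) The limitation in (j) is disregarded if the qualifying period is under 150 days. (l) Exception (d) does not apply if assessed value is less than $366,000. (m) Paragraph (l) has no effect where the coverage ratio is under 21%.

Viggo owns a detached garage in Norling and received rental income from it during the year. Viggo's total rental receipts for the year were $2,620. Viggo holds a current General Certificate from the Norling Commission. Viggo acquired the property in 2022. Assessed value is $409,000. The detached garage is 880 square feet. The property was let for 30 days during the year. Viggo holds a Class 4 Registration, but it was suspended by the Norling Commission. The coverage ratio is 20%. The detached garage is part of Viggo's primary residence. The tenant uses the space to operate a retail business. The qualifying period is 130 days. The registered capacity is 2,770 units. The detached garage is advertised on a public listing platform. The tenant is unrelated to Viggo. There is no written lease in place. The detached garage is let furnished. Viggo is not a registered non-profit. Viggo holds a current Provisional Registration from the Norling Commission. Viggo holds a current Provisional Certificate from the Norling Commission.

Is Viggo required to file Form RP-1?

Exception (a) fails — total rental receipts for the year are $2,620, not less than $2,620.
Exception (b)'s conditions are all satisfied: the number of days the property was let is 30 days, below the 32 days limit; the property is let furnished. As to paragraphs (f)–(k): (f) is triggered (the registered capacity is 2,770 units, meeting the 2,560 units threshold), but is overridden by (g): (g) operates against (f): the space is let for business use. (h) is engaged (the property is publicly advertised), but yields to (i): (i) operates against (h): a current Provisional Certificate is held. (j) would limit (i) — a current Provisional Registration is held — but (k) sets (j) aside: (k) operates against (j): the qualifying period is 130 days, under the 150 days limit. Exception (b) stands.
Exception (c) does not apply: Viggo is not a registered non-profit.
Exception (d) fails — the tenant is unrelated to the owner.

No — exception (b) applies; Viggo is not required to file Form RP-1.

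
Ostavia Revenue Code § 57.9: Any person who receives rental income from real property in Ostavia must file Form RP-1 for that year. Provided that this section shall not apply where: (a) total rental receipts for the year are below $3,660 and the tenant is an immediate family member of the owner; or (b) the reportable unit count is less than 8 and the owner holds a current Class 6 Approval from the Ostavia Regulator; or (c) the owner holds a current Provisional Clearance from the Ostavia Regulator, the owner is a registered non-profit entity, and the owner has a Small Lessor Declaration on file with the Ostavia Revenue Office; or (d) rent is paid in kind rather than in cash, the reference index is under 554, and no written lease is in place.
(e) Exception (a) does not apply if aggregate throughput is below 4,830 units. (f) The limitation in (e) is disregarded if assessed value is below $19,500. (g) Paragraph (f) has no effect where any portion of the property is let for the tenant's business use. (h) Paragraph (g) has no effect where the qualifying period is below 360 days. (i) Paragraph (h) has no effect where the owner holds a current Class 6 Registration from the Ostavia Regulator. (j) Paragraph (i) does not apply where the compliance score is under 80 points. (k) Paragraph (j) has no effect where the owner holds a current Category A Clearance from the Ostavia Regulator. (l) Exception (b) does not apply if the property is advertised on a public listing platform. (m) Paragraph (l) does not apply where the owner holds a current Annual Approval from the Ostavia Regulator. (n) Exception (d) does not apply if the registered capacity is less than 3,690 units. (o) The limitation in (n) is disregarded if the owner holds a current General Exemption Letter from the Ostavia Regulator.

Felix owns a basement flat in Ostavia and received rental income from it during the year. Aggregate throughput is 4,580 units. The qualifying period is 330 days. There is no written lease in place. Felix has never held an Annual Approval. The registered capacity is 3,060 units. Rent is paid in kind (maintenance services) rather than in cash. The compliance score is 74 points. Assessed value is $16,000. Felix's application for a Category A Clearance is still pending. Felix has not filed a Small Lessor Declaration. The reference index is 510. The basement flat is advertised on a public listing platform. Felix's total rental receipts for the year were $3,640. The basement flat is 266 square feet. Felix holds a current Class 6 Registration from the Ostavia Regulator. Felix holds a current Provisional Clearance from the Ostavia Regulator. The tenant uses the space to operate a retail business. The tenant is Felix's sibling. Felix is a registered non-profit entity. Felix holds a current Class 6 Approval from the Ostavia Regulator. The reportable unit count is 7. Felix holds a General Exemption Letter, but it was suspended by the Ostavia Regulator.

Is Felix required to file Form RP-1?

Exception (a)'s conditions are all satisfied: total rental receipts for the year are $3,640, below the $3,660 limit; the tenant is an immediate family member. As to paragraphs (e)–(k): (e) is engaged (aggregate throughput is 4,580 units, below the 4,830 units limit), but yields to (f): (f) is engaged — assessed value is $16,000, below the $19,500 limit. (g) would limit (f) — the space is let for business use — but (h) sets (g) aside: (h) operates against (g): the qualifying period is 330 days, below the 360 days limit. (i) would limit (h) — a current Class 6 Registration is held — but (j) sets (i) aside: (j) is triggered — the compliance score is 74 points, under the 80 points limit. (k) is not engaged (no current Category A Clearance is held), so (j) stands. (a) remains available.
Exception (b) is satisfied on its face — the reportable unit count is 7, less than the 8 limit; a current Class 6 Approval is held. Turning to paragraphs (l)–(m): (l) operates — the property is publicly advertised. (m) is not engaged (there is no Annual Approval in force), so (l) stands. (b) is therefore removed.
Exception (c) does not apply: no Small Lessor Declaration is on file.
Exception (d)'s conditions are all satisfied: rent is paid in kind; the reference index is 510, under the 554 limit; there is no written lease. Turning to paragraphs (n)–(o): (n) operates against (d): the registered capacity is 3,060 units, less than the 3,690 units limit. (o) is not triggered (no current General Exemption Letter is held), so (n) stands. (d) is therefore removed.

No — exception (a) applies; Felix is not required to file Form RP-1.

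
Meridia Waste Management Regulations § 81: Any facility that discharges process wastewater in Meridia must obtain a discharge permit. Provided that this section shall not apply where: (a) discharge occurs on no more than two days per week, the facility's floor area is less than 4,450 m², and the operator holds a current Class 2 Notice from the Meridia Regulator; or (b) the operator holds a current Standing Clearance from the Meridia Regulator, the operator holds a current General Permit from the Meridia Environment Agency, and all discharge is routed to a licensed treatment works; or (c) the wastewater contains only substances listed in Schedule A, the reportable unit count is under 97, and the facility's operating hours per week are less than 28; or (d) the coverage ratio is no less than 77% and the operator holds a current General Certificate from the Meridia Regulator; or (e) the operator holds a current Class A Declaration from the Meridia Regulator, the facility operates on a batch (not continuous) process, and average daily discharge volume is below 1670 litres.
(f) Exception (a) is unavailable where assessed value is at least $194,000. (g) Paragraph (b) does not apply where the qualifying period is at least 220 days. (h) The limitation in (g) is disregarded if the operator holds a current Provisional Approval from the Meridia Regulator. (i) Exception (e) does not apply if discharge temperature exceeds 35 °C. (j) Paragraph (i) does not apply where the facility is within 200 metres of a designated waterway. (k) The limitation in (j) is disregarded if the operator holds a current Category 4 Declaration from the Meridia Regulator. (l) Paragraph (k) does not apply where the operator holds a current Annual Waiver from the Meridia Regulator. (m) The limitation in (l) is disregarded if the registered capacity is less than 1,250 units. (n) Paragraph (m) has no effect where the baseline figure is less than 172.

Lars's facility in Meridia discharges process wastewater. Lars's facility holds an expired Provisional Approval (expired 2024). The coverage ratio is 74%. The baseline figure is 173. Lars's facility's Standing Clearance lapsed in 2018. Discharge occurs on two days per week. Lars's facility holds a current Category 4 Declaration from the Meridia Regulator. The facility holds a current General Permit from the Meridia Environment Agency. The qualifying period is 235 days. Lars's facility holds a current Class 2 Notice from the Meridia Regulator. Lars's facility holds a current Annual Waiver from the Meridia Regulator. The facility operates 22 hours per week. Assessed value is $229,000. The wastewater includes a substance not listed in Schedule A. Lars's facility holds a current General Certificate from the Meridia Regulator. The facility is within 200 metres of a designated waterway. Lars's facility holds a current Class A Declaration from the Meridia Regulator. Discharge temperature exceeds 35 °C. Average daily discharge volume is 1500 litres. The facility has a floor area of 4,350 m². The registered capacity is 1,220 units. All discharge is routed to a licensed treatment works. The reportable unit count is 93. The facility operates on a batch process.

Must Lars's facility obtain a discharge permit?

Yes — Lars's facility must obtain a discharge permit.

Exception (a)'s conditions are all satisfied: discharge occurs on no more than two days per week; the facility's floor area is 4,350 m², less than the 4,450 m² limit; a current Class 2 Notice is held. But applying paragraph (f): (f) is engaged — assessed value is $229,000, meeting the $194,000 threshold. (a) is therefore removed.
Exception (b) requires that the operator holds a current Standing Clearance from the Meridia Regulator; but there is no Standing Clearance in force, so (b) is unavailable.
Exception (c) does not apply: the wastewater includes a non-Schedule-A substance.
Exception (d) requires that the coverage ratio is no less than 77%; but the coverage ratio is 74%, short of 77%, so (d) is unavailable.
Exception (e)'s conditions are all satisfied: a current Class A Declaration is held; the facility operates on a batch process; average daily discharge volume is 1500 litres, below the 1670 litres limit. However, paragraphs (i)–(n) must be considered: (i) operates against (e): discharge temperature exceeds 35 °C. (j) would limit (i) — the facility is within 200 m of a designated waterway — but (k) sets (j) aside: (k) is triggered — a current Category 4 Declaration is held. (l) would limit (k) — a current Annual Waiver is held — but (m) sets (l) aside: (m) operates against (l): the registered capacity is 1,220 units, less than the 1,250 units limit. (n) is not triggered (the baseline figure is 173, not less than 172), so (m) stands. (e) is therefore removed.
No exception is made out. Lars's facility falls within the general rule.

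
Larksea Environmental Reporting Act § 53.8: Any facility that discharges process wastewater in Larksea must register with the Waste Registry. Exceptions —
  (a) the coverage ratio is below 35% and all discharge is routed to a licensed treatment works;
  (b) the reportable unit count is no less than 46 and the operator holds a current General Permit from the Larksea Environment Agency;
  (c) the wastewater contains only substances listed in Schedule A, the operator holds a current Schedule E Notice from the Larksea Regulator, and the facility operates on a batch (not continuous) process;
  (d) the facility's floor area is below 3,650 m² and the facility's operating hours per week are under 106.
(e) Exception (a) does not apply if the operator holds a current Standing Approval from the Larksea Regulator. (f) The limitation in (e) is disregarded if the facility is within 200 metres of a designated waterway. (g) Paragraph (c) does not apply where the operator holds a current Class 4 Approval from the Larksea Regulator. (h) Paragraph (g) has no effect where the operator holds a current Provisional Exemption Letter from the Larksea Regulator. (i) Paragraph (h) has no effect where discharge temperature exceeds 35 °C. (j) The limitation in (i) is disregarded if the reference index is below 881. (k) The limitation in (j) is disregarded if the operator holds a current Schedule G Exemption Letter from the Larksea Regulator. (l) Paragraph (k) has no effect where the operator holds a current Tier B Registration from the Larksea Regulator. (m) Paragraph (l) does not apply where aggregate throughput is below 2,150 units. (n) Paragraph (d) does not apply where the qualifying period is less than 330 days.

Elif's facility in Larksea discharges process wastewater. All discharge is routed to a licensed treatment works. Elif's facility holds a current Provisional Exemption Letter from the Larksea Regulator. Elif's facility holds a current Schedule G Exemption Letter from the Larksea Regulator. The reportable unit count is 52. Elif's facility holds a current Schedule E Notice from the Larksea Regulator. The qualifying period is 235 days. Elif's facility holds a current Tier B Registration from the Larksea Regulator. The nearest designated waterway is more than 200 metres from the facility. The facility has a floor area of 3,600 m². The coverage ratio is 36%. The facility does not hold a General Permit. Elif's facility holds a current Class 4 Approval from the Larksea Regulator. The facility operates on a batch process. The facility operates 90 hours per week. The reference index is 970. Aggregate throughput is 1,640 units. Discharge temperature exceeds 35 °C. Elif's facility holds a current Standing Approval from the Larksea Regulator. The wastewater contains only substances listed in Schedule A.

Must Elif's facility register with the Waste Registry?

Exception (a) does not apply: the coverage ratio is 36%, not below 35%.
Exception (b) requires that the operator holds a current General Permit from the Larksea Environment Agency; but no General Permit is held, so (b) is unavailable.
Exception (c) is satisfied on its face — the wastewater is Schedule-A-only; a current Schedule E Notice is held; the facility operates on a batch process. But: (g) operates against (c): a current Class 4 Approval is held. (h) applies (a current Provisional Exemption Letter is held), but is displaced by (i): (i) operates — discharge temperature exceeds 35 °C. (j), which would lift (i), is inapplicable — the reference index is 970, not below 881. (c) is therefore removed.
Exception (d)'s conditions are all satisfied: the facility's floor area is 3,600 m², below the 3,650 m² limit; the facility's operating hours per week are 90, under the 106 limit. But: (n) operates — the qualifying period is 235 days, less than the 330 days limit. So (d) is unavailable.
Every exception is unavailable, so the rule governs.

Yes — Elif's facility must register with the Waste Registry.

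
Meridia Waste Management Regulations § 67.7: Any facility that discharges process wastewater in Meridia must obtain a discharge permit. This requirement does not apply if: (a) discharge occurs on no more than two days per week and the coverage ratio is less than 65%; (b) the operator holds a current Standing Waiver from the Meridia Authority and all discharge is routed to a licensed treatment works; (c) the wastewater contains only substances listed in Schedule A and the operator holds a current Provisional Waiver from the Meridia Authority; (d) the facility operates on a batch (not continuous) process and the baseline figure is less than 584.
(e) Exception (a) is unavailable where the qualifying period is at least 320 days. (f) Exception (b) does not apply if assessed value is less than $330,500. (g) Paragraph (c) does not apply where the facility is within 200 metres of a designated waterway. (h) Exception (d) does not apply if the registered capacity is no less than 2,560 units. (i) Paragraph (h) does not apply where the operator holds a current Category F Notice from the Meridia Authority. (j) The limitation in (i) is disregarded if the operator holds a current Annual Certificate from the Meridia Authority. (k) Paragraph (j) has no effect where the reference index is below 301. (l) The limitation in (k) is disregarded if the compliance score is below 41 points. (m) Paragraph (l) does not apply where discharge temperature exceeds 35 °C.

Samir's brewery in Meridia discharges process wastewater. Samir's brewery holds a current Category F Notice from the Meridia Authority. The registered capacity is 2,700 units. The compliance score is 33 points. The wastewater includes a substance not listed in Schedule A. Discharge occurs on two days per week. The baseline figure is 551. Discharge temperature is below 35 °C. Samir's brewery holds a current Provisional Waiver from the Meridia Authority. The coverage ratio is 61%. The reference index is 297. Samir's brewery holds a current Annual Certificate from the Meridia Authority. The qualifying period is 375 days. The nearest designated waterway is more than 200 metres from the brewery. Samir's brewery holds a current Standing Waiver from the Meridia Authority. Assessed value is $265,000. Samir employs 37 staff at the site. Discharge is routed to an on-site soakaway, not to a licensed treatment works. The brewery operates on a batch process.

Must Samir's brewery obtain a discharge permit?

Yes — Samir's brewery must obtain a discharge permit.

Exception (a) is satisfied on its face — discharge occurs on no more than two days per week; the coverage ratio is 61%, less than the 65% limit. However, paragraph (e) must be considered: (e) operates against (a): the qualifying period is 375 days, meeting the 320 days threshold. (a) is therefore removed.
Exception (b) fails — discharge is not routed to a licensed treatment works.
Exception (c) does not apply: the wastewater includes a non-Schedule-A substance.
Exception (d) is satisfied on its face — the facility operates on a batch process; the baseline figure is 551, less than the 584 limit. But applying paragraphs (h)–(m): (h) operates against (d): the registered capacity is 2,700 units, meeting the 2,560 units threshold. (i) is engaged (a current Category F Notice is held), but is displaced by (j): (j) operates against (i): a current Annual Certificate is held. (k) would limit (j) — the reference index is 297, below the 301 limit — but (l) sets (k) aside: (l) operates against (k): the compliance score is 33 points, below the 41 points limit. (m) is not engaged (discharge temperature is below 35 °C), so (l) stands. Exception (d) does not apply.
No exception displaces § 67.7.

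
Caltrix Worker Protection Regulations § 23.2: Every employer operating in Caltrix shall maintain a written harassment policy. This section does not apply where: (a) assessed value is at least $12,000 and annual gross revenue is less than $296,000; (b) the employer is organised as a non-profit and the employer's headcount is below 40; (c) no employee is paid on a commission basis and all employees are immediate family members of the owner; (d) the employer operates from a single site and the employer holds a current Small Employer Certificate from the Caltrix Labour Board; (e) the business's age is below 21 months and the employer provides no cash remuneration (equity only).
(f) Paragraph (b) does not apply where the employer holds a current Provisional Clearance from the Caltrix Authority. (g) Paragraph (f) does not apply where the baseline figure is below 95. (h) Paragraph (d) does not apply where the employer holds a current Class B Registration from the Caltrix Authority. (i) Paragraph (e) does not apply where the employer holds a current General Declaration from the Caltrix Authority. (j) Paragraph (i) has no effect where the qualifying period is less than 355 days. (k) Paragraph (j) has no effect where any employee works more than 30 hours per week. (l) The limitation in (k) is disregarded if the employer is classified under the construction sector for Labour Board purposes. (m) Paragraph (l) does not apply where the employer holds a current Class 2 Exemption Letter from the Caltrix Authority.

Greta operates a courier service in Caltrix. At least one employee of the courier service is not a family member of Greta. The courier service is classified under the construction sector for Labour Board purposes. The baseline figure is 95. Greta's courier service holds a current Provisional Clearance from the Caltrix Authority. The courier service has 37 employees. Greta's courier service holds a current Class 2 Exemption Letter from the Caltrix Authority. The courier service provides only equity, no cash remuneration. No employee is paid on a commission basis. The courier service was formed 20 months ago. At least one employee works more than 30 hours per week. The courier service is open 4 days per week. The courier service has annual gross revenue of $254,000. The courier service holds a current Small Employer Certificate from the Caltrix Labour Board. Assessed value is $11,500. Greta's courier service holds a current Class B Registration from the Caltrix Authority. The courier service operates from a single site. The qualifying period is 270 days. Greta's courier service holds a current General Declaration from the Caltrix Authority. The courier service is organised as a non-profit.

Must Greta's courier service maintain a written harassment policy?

Yes — Greta's courier service must maintain a written harassment policy.

Exception (a) requires that assessed value is at least $12,000; but assessed value is $11,500, short of $12,000, so (a) is unavailable.
Exception (b) is satisfied on its face — the employer is a non-profit; the employer's headcount is 37, below the 40 limit. But: (f) is triggered — a current Provisional Clearance is held. (g) is not engaged (the baseline figure is 95, not below 95), so (f) stands. So (b) is unavailable.
Exception (c) does not apply: at least one employee is not a family member.
All of (d)'s requirements are met (the employer operates from a single site; a current Small Employer Certificate is held). But: (h) is triggered — a current Class B Registration is held. (d) is therefore removed.
Exception (e): the business's age is 20 months, below the 21 months limit; remuneration is equity-only — every condition holds. But applying paragraphs (i)–(m): (i) operates against (e): a current General Declaration is held. (j) operates (the qualifying period is 270 days, less than the 355 days limit), but is set aside by (k): (k) operates against (j): at least one employee exceeds 30 hours/week. (l) would limit (k) — the courier service is classified under the construction sector — but (m) sets (l) aside: (m) applies — a current Class 2 Exemption Letter is held. (e) is therefore removed.
None of the exceptions is available; § 23.2 applies in full.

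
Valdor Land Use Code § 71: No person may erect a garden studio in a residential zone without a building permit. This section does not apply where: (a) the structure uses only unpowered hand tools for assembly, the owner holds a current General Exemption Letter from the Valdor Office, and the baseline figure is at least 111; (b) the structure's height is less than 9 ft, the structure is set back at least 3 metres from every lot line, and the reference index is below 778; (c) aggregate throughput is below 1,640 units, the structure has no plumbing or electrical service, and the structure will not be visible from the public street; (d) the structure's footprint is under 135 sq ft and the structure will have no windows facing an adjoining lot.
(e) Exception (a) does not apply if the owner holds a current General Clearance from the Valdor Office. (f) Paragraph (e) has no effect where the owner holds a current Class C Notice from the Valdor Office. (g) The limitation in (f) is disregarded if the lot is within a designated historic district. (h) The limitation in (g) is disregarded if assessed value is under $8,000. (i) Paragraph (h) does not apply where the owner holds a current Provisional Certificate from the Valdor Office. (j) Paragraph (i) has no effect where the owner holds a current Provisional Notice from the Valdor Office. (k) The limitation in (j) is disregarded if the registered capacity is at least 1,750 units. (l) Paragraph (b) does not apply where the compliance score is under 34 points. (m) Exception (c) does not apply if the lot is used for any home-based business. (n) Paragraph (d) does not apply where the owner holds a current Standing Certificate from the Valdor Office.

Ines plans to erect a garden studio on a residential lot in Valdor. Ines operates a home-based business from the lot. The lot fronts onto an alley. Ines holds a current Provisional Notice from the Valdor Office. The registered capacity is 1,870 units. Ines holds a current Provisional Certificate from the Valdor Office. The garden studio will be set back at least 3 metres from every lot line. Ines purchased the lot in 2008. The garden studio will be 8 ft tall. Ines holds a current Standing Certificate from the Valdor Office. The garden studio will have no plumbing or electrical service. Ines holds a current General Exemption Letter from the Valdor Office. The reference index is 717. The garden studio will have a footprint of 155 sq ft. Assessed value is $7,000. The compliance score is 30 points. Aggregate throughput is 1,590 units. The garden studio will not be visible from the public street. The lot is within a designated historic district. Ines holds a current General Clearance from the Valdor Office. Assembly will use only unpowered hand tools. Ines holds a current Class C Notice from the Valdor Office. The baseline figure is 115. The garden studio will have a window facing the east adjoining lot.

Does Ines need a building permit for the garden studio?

Yes — Ines must obtain a building permit.

All of (a)'s requirements are met (assembly uses only hand tools; a current General Exemption Letter is held; the baseline figure is 115, meeting the 111 threshold). Turning to paragraphs (e)–(k): (e) operates against (a): a current General Clearance is held. (f) would limit (e) — a current Class C Notice is held — but (g) sets (f) aside: (g) operates against (f): the lot is in a historic district. (h) is engaged (assessed value is $7,000, under the $8,000 limit), but is itself disapplied by (i): (i) operates against (h): a current Provisional Certificate is held. (j) applies (a current Provisional Notice is held), but is displaced by (k): (k) is engaged — the registered capacity is 1,870 units, meeting the 1,750 units threshold. Exception (a) does not apply.
Exception (b) is satisfied on its face — the structure's height is 8 ft, less than the 9 ft limit; the setback is at least 3 m on every side; the reference index is 717, below the 778 limit. Turning to paragraph (l): (l) operates against (b): the compliance score is 30 points, under the 34 points limit. (b) is therefore removed.
Exception (c): aggregate throughput is 1,590 units, below the 1,640 units limit; there is no plumbing or electrical service; the structure will not be visible from the street — every condition holds. But: (m) operates against (c): a home-based business operates on the lot. (c) is therefore removed.
Exception (d) fails — the structure's footprint is 155 sq ft, not under 135 sq ft.
Every exception is unavailable, so the rule governs.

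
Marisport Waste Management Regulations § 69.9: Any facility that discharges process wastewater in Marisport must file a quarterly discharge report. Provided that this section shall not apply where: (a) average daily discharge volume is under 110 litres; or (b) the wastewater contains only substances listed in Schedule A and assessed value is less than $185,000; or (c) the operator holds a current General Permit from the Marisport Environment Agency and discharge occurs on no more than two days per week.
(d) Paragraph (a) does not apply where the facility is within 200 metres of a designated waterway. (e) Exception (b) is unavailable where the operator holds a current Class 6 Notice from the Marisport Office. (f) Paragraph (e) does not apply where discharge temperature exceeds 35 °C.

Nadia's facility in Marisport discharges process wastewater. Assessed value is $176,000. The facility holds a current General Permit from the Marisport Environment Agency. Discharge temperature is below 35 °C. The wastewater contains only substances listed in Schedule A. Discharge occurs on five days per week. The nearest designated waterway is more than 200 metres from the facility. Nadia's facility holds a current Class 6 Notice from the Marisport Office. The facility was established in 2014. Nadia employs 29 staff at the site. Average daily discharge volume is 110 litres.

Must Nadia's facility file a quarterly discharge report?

Exception (a) fails — average daily discharge volume is 110 litres, not under 110 litres.
Exception (b)'s conditions are all satisfied: the wastewater is Schedule-A-only; assessed value is $176,000, less than the $185,000 limit. Turning to paragraphs (e)–(f): (e) operates against (b): a current Class 6 Notice is held. (f), which would lift (e), is not triggered — discharge temperature is below 35 °C. Exception (b) does not apply.
Exception (c) does not apply: discharge occurs on five days per week.
No exception is made out. Nadia's facility falls within the general rule.

Yes — Nadia's facility must file a quarterly discharge report.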